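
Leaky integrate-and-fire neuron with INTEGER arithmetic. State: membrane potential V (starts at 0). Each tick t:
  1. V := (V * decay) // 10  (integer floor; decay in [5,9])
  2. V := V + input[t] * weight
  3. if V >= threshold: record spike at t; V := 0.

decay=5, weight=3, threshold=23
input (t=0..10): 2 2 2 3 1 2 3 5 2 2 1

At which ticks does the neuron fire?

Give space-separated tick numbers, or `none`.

Answer: none

Derivation:
t=0: input=2 -> V=6
t=1: input=2 -> V=9
t=2: input=2 -> V=10
t=3: input=3 -> V=14
t=4: input=1 -> V=10
t=5: input=2 -> V=11
t=6: input=3 -> V=14
t=7: input=5 -> V=22
t=8: input=2 -> V=17
t=9: input=2 -> V=14
t=10: input=1 -> V=10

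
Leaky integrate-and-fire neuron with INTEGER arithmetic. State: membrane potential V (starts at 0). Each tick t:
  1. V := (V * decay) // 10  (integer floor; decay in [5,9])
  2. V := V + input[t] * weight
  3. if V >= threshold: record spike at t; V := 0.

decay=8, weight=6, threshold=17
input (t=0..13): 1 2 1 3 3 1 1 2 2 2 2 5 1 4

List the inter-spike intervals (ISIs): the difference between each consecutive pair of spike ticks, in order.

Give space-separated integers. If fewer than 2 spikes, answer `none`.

Answer: 1 1 3 2 2 2

Derivation:
t=0: input=1 -> V=6
t=1: input=2 -> V=16
t=2: input=1 -> V=0 FIRE
t=3: input=3 -> V=0 FIRE
t=4: input=3 -> V=0 FIRE
t=5: input=1 -> V=6
t=6: input=1 -> V=10
t=7: input=2 -> V=0 FIRE
t=8: input=2 -> V=12
t=9: input=2 -> V=0 FIRE
t=10: input=2 -> V=12
t=11: input=5 -> V=0 FIRE
t=12: input=1 -> V=6
t=13: input=4 -> V=0 FIRE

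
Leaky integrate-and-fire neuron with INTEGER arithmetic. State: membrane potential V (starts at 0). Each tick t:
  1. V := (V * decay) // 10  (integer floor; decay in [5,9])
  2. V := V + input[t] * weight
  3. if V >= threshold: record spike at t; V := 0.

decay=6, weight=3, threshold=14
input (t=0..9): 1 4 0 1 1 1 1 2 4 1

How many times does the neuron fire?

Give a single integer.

Answer: 1

Derivation:
t=0: input=1 -> V=3
t=1: input=4 -> V=13
t=2: input=0 -> V=7
t=3: input=1 -> V=7
t=4: input=1 -> V=7
t=5: input=1 -> V=7
t=6: input=1 -> V=7
t=7: input=2 -> V=10
t=8: input=4 -> V=0 FIRE
t=9: input=1 -> V=3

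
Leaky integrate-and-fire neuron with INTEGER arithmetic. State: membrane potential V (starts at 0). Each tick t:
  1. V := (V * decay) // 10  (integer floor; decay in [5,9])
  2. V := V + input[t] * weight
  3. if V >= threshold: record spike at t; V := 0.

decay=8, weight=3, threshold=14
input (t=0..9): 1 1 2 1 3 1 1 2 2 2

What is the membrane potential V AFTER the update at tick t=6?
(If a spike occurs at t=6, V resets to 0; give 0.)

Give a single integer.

Answer: 5

Derivation:
t=0: input=1 -> V=3
t=1: input=1 -> V=5
t=2: input=2 -> V=10
t=3: input=1 -> V=11
t=4: input=3 -> V=0 FIRE
t=5: input=1 -> V=3
t=6: input=1 -> V=5
t=7: input=2 -> V=10
t=8: input=2 -> V=0 FIRE
t=9: input=2 -> V=6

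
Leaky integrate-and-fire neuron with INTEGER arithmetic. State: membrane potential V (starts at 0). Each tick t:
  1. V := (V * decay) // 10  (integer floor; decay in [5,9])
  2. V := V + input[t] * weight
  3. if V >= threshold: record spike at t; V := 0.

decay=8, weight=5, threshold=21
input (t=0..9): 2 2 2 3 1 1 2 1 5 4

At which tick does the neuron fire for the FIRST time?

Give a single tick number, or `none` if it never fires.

Answer: 2

Derivation:
t=0: input=2 -> V=10
t=1: input=2 -> V=18
t=2: input=2 -> V=0 FIRE
t=3: input=3 -> V=15
t=4: input=1 -> V=17
t=5: input=1 -> V=18
t=6: input=2 -> V=0 FIRE
t=7: input=1 -> V=5
t=8: input=5 -> V=0 FIRE
t=9: input=4 -> V=20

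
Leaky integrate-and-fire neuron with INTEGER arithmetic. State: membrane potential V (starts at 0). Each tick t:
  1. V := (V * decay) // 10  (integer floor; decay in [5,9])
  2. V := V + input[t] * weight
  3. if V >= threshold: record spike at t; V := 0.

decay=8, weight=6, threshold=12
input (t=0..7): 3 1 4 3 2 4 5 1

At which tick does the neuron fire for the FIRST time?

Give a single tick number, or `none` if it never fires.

t=0: input=3 -> V=0 FIRE
t=1: input=1 -> V=6
t=2: input=4 -> V=0 FIRE
t=3: input=3 -> V=0 FIRE
t=4: input=2 -> V=0 FIRE
t=5: input=4 -> V=0 FIRE
t=6: input=5 -> V=0 FIRE
t=7: input=1 -> V=6

Answer: 0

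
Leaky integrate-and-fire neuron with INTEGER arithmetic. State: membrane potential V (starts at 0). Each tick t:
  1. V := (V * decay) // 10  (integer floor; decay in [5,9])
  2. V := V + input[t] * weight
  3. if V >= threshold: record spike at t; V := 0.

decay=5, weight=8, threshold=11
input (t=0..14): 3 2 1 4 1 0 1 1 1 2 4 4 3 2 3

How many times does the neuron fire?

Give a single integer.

t=0: input=3 -> V=0 FIRE
t=1: input=2 -> V=0 FIRE
t=2: input=1 -> V=8
t=3: input=4 -> V=0 FIRE
t=4: input=1 -> V=8
t=5: input=0 -> V=4
t=6: input=1 -> V=10
t=7: input=1 -> V=0 FIRE
t=8: input=1 -> V=8
t=9: input=2 -> V=0 FIRE
t=10: input=4 -> V=0 FIRE
t=11: input=4 -> V=0 FIRE
t=12: input=3 -> V=0 FIRE
t=13: input=2 -> V=0 FIRE
t=14: input=3 -> V=0 FIRE

Answer: 10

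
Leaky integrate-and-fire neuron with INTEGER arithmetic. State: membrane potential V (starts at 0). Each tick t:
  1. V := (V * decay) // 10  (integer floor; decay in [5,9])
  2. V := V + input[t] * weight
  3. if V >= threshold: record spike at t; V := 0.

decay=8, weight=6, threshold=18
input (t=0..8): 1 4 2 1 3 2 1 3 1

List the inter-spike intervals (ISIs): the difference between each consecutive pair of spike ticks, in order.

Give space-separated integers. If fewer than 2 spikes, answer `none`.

t=0: input=1 -> V=6
t=1: input=4 -> V=0 FIRE
t=2: input=2 -> V=12
t=3: input=1 -> V=15
t=4: input=3 -> V=0 FIRE
t=5: input=2 -> V=12
t=6: input=1 -> V=15
t=7: input=3 -> V=0 FIRE
t=8: input=1 -> V=6

Answer: 3 3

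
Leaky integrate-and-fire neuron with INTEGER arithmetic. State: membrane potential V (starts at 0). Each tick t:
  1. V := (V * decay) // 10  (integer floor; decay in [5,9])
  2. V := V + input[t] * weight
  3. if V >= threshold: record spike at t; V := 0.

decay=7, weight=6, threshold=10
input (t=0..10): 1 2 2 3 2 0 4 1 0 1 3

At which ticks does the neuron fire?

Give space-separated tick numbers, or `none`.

Answer: 1 2 3 4 6 10

Derivation:
t=0: input=1 -> V=6
t=1: input=2 -> V=0 FIRE
t=2: input=2 -> V=0 FIRE
t=3: input=3 -> V=0 FIRE
t=4: input=2 -> V=0 FIRE
t=5: input=0 -> V=0
t=6: input=4 -> V=0 FIRE
t=7: input=1 -> V=6
t=8: input=0 -> V=4
t=9: input=1 -> V=8
t=10: input=3 -> V=0 FIRE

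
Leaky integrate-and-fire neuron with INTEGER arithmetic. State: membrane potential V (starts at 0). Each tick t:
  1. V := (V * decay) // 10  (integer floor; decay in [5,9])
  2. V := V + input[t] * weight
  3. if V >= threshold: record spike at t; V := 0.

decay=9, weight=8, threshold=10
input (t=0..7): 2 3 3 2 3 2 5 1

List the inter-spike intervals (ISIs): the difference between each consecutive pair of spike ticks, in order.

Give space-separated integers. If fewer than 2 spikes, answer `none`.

t=0: input=2 -> V=0 FIRE
t=1: input=3 -> V=0 FIRE
t=2: input=3 -> V=0 FIRE
t=3: input=2 -> V=0 FIRE
t=4: input=3 -> V=0 FIRE
t=5: input=2 -> V=0 FIRE
t=6: input=5 -> V=0 FIRE
t=7: input=1 -> V=8

Answer: 1 1 1 1 1 1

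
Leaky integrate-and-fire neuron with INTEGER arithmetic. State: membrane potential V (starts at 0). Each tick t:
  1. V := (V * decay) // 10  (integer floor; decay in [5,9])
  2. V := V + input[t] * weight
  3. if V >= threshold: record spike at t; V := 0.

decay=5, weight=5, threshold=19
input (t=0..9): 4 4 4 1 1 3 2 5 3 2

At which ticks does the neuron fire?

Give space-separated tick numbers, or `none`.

Answer: 0 1 2 6 7

Derivation:
t=0: input=4 -> V=0 FIRE
t=1: input=4 -> V=0 FIRE
t=2: input=4 -> V=0 FIRE
t=3: input=1 -> V=5
t=4: input=1 -> V=7
t=5: input=3 -> V=18
t=6: input=2 -> V=0 FIRE
t=7: input=5 -> V=0 FIRE
t=8: input=3 -> V=15
t=9: input=2 -> V=17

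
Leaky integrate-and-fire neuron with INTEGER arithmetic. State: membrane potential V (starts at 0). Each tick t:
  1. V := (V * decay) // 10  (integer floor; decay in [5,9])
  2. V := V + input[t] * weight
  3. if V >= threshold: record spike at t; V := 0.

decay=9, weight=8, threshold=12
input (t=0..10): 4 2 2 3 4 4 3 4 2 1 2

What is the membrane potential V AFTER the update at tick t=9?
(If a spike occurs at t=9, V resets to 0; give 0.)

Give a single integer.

Answer: 8

Derivation:
t=0: input=4 -> V=0 FIRE
t=1: input=2 -> V=0 FIRE
t=2: input=2 -> V=0 FIRE
t=3: input=3 -> V=0 FIRE
t=4: input=4 -> V=0 FIRE
t=5: input=4 -> V=0 FIRE
t=6: input=3 -> V=0 FIRE
t=7: input=4 -> V=0 FIRE
t=8: input=2 -> V=0 FIRE
t=9: input=1 -> V=8
t=10: input=2 -> V=0 FIRE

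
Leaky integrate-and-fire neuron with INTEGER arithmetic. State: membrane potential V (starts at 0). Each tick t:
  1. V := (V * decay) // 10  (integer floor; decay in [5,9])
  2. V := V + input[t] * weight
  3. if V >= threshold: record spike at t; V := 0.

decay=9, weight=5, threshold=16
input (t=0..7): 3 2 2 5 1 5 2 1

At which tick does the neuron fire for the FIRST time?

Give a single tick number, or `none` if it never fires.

Answer: 1

Derivation:
t=0: input=3 -> V=15
t=1: input=2 -> V=0 FIRE
t=2: input=2 -> V=10
t=3: input=5 -> V=0 FIRE
t=4: input=1 -> V=5
t=5: input=5 -> V=0 FIRE
t=6: input=2 -> V=10
t=7: input=1 -> V=14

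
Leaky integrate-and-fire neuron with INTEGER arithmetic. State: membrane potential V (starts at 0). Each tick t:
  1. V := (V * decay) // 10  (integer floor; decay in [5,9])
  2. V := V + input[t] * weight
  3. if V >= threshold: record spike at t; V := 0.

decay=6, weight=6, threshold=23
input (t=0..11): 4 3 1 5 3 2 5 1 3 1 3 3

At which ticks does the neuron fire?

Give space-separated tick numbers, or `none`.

Answer: 0 3 6 10

Derivation:
t=0: input=4 -> V=0 FIRE
t=1: input=3 -> V=18
t=2: input=1 -> V=16
t=3: input=5 -> V=0 FIRE
t=4: input=3 -> V=18
t=5: input=2 -> V=22
t=6: input=5 -> V=0 FIRE
t=7: input=1 -> V=6
t=8: input=3 -> V=21
t=9: input=1 -> V=18
t=10: input=3 -> V=0 FIRE
t=11: input=3 -> V=18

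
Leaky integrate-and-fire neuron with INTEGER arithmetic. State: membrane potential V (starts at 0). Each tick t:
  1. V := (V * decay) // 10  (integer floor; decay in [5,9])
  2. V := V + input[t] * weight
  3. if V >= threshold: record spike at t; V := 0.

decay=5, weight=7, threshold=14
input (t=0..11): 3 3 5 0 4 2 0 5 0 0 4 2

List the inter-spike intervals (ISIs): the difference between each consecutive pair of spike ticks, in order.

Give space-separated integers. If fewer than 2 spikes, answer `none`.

Answer: 1 1 2 1 2 3 1

Derivation:
t=0: input=3 -> V=0 FIRE
t=1: input=3 -> V=0 FIRE
t=2: input=5 -> V=0 FIRE
t=3: input=0 -> V=0
t=4: input=4 -> V=0 FIRE
t=5: input=2 -> V=0 FIRE
t=6: input=0 -> V=0
t=7: input=5 -> V=0 FIRE
t=8: input=0 -> V=0
t=9: input=0 -> V=0
t=10: input=4 -> V=0 FIRE
t=11: input=2 -> V=0 FIRE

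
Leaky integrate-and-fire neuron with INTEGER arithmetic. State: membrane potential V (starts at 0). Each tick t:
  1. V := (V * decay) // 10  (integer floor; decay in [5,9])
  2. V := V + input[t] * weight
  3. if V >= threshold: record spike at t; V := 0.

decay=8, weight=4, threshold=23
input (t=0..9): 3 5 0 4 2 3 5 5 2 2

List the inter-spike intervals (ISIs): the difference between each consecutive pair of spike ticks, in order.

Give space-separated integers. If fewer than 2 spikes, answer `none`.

t=0: input=3 -> V=12
t=1: input=5 -> V=0 FIRE
t=2: input=0 -> V=0
t=3: input=4 -> V=16
t=4: input=2 -> V=20
t=5: input=3 -> V=0 FIRE
t=6: input=5 -> V=20
t=7: input=5 -> V=0 FIRE
t=8: input=2 -> V=8
t=9: input=2 -> V=14

Answer: 4 2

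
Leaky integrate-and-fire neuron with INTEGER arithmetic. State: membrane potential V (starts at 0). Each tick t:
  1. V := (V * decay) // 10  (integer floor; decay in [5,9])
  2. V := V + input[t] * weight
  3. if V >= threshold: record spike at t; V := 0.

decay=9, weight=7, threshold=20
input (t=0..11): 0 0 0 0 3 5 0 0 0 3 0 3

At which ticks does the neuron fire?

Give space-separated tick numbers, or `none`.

Answer: 4 5 9 11

Derivation:
t=0: input=0 -> V=0
t=1: input=0 -> V=0
t=2: input=0 -> V=0
t=3: input=0 -> V=0
t=4: input=3 -> V=0 FIRE
t=5: input=5 -> V=0 FIRE
t=6: input=0 -> V=0
t=7: input=0 -> V=0
t=8: input=0 -> V=0
t=9: input=3 -> V=0 FIRE
t=10: input=0 -> V=0
t=11: input=3 -> V=0 FIRE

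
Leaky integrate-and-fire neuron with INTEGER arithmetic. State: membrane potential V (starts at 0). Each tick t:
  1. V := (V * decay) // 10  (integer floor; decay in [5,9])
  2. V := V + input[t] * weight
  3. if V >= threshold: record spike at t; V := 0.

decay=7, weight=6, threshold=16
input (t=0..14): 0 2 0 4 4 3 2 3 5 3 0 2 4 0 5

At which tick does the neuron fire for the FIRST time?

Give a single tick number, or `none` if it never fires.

Answer: 3

Derivation:
t=0: input=0 -> V=0
t=1: input=2 -> V=12
t=2: input=0 -> V=8
t=3: input=4 -> V=0 FIRE
t=4: input=4 -> V=0 FIRE
t=5: input=3 -> V=0 FIRE
t=6: input=2 -> V=12
t=7: input=3 -> V=0 FIRE
t=8: input=5 -> V=0 FIRE
t=9: input=3 -> V=0 FIRE
t=10: input=0 -> V=0
t=11: input=2 -> V=12
t=12: input=4 -> V=0 FIRE
t=13: input=0 -> V=0
t=14: input=5 -> V=0 FIRE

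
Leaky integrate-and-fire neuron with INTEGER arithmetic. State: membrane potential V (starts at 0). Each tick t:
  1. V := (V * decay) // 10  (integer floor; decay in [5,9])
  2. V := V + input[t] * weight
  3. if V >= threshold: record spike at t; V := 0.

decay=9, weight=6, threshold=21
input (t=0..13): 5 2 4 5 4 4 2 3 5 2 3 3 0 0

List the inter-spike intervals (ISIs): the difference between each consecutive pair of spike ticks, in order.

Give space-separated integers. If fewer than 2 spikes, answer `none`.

t=0: input=5 -> V=0 FIRE
t=1: input=2 -> V=12
t=2: input=4 -> V=0 FIRE
t=3: input=5 -> V=0 FIRE
t=4: input=4 -> V=0 FIRE
t=5: input=4 -> V=0 FIRE
t=6: input=2 -> V=12
t=7: input=3 -> V=0 FIRE
t=8: input=5 -> V=0 FIRE
t=9: input=2 -> V=12
t=10: input=3 -> V=0 FIRE
t=11: input=3 -> V=18
t=12: input=0 -> V=16
t=13: input=0 -> V=14

Answer: 2 1 1 1 2 1 2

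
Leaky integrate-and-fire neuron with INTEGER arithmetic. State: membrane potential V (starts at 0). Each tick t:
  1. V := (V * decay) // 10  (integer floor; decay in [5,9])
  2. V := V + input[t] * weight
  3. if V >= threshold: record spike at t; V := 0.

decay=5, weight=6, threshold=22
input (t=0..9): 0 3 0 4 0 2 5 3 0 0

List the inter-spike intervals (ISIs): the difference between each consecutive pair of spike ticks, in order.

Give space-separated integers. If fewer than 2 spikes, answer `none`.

Answer: 3

Derivation:
t=0: input=0 -> V=0
t=1: input=3 -> V=18
t=2: input=0 -> V=9
t=3: input=4 -> V=0 FIRE
t=4: input=0 -> V=0
t=5: input=2 -> V=12
t=6: input=5 -> V=0 FIRE
t=7: input=3 -> V=18
t=8: input=0 -> V=9
t=9: input=0 -> V=4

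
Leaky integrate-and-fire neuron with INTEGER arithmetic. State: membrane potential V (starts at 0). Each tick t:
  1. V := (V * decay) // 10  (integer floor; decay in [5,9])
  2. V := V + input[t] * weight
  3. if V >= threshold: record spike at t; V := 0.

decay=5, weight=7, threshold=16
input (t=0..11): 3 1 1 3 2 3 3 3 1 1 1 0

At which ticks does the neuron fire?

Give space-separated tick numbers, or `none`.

t=0: input=3 -> V=0 FIRE
t=1: input=1 -> V=7
t=2: input=1 -> V=10
t=3: input=3 -> V=0 FIRE
t=4: input=2 -> V=14
t=5: input=3 -> V=0 FIRE
t=6: input=3 -> V=0 FIRE
t=7: input=3 -> V=0 FIRE
t=8: input=1 -> V=7
t=9: input=1 -> V=10
t=10: input=1 -> V=12
t=11: input=0 -> V=6

Answer: 0 3 5 6 7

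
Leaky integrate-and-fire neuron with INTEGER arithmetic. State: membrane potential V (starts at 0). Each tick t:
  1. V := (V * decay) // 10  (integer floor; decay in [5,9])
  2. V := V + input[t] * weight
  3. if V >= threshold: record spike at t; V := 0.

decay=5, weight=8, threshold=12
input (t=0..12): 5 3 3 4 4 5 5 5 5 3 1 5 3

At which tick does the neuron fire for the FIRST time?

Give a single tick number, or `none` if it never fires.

t=0: input=5 -> V=0 FIRE
t=1: input=3 -> V=0 FIRE
t=2: input=3 -> V=0 FIRE
t=3: input=4 -> V=0 FIRE
t=4: input=4 -> V=0 FIRE
t=5: input=5 -> V=0 FIRE
t=6: input=5 -> V=0 FIRE
t=7: input=5 -> V=0 FIRE
t=8: input=5 -> V=0 FIRE
t=9: input=3 -> V=0 FIRE
t=10: input=1 -> V=8
t=11: input=5 -> V=0 FIRE
t=12: input=3 -> V=0 FIRE

Answer: 0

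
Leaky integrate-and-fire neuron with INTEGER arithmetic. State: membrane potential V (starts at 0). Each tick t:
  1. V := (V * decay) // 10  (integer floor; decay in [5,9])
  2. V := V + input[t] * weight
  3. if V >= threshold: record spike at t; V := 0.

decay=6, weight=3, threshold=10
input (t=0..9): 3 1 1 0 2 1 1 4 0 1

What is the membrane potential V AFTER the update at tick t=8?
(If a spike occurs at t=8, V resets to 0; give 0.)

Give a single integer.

t=0: input=3 -> V=9
t=1: input=1 -> V=8
t=2: input=1 -> V=7
t=3: input=0 -> V=4
t=4: input=2 -> V=8
t=5: input=1 -> V=7
t=6: input=1 -> V=7
t=7: input=4 -> V=0 FIRE
t=8: input=0 -> V=0
t=9: input=1 -> V=3

Answer: 0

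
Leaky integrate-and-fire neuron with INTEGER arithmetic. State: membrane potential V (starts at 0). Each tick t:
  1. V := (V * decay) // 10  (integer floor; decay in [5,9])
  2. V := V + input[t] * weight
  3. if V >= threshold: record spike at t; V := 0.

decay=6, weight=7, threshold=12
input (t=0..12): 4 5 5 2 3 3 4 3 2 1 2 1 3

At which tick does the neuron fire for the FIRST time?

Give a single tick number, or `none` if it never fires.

Answer: 0

Derivation:
t=0: input=4 -> V=0 FIRE
t=1: input=5 -> V=0 FIRE
t=2: input=5 -> V=0 FIRE
t=3: input=2 -> V=0 FIRE
t=4: input=3 -> V=0 FIRE
t=5: input=3 -> V=0 FIRE
t=6: input=4 -> V=0 FIRE
t=7: input=3 -> V=0 FIRE
t=8: input=2 -> V=0 FIRE
t=9: input=1 -> V=7
t=10: input=2 -> V=0 FIRE
t=11: input=1 -> V=7
t=12: input=3 -> V=0 FIRE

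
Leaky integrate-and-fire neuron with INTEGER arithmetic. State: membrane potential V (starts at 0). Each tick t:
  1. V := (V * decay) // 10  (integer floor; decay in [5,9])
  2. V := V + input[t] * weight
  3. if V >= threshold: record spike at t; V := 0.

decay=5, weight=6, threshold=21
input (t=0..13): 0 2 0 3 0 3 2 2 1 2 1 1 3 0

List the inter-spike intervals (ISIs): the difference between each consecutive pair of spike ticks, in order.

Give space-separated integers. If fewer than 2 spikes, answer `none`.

Answer: 3 6

Derivation:
t=0: input=0 -> V=0
t=1: input=2 -> V=12
t=2: input=0 -> V=6
t=3: input=3 -> V=0 FIRE
t=4: input=0 -> V=0
t=5: input=3 -> V=18
t=6: input=2 -> V=0 FIRE
t=7: input=2 -> V=12
t=8: input=1 -> V=12
t=9: input=2 -> V=18
t=10: input=1 -> V=15
t=11: input=1 -> V=13
t=12: input=3 -> V=0 FIRE
t=13: input=0 -> V=0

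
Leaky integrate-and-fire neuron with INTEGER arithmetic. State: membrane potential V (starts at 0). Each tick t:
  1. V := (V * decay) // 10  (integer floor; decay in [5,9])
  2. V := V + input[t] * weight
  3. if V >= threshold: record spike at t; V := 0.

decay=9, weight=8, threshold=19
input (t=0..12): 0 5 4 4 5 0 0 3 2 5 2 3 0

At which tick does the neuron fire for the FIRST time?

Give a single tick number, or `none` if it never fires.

t=0: input=0 -> V=0
t=1: input=5 -> V=0 FIRE
t=2: input=4 -> V=0 FIRE
t=3: input=4 -> V=0 FIRE
t=4: input=5 -> V=0 FIRE
t=5: input=0 -> V=0
t=6: input=0 -> V=0
t=7: input=3 -> V=0 FIRE
t=8: input=2 -> V=16
t=9: input=5 -> V=0 FIRE
t=10: input=2 -> V=16
t=11: input=3 -> V=0 FIRE
t=12: input=0 -> V=0

Answer: 1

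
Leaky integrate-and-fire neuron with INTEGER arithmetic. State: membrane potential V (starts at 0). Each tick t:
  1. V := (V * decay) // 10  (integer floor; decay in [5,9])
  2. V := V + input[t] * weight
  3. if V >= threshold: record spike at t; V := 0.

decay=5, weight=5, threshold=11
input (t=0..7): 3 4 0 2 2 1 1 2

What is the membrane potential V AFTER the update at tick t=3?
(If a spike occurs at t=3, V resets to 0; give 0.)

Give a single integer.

Answer: 10

Derivation:
t=0: input=3 -> V=0 FIRE
t=1: input=4 -> V=0 FIRE
t=2: input=0 -> V=0
t=3: input=2 -> V=10
t=4: input=2 -> V=0 FIRE
t=5: input=1 -> V=5
t=6: input=1 -> V=7
t=7: input=2 -> V=0 FIRE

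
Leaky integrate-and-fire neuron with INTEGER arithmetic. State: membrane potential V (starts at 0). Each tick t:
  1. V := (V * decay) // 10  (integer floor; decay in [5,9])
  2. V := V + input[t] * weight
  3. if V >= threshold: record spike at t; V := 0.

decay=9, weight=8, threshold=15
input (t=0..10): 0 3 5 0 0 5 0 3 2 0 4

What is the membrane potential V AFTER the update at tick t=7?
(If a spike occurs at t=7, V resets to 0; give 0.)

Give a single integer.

Answer: 0

Derivation:
t=0: input=0 -> V=0
t=1: input=3 -> V=0 FIRE
t=2: input=5 -> V=0 FIRE
t=3: input=0 -> V=0
t=4: input=0 -> V=0
t=5: input=5 -> V=0 FIRE
t=6: input=0 -> V=0
t=7: input=3 -> V=0 FIRE
t=8: input=2 -> V=0 FIRE
t=9: input=0 -> V=0
t=10: input=4 -> V=0 FIRE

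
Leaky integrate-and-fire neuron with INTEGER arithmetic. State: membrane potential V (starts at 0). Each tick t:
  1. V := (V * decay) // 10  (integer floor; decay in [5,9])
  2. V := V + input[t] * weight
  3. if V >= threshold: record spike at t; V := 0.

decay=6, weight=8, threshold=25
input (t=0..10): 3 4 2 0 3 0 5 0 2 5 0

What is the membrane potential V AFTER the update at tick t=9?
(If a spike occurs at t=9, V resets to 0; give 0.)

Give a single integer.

Answer: 0

Derivation:
t=0: input=3 -> V=24
t=1: input=4 -> V=0 FIRE
t=2: input=2 -> V=16
t=3: input=0 -> V=9
t=4: input=3 -> V=0 FIRE
t=5: input=0 -> V=0
t=6: input=5 -> V=0 FIRE
t=7: input=0 -> V=0
t=8: input=2 -> V=16
t=9: input=5 -> V=0 FIRE
t=10: input=0 -> V=0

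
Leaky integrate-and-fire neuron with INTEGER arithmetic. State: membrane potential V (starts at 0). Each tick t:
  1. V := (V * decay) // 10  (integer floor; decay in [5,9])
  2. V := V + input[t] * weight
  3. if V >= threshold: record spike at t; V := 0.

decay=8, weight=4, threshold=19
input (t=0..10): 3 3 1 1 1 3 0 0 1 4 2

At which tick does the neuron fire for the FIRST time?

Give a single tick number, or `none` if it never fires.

t=0: input=3 -> V=12
t=1: input=3 -> V=0 FIRE
t=2: input=1 -> V=4
t=3: input=1 -> V=7
t=4: input=1 -> V=9
t=5: input=3 -> V=0 FIRE
t=6: input=0 -> V=0
t=7: input=0 -> V=0
t=8: input=1 -> V=4
t=9: input=4 -> V=0 FIRE
t=10: input=2 -> V=8

Answer: 1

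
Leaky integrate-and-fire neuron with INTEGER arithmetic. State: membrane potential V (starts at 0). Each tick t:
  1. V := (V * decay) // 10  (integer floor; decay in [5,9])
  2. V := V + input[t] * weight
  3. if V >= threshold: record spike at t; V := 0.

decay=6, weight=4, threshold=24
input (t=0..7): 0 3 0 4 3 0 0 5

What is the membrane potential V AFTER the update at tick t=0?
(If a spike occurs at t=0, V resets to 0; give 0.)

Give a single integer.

t=0: input=0 -> V=0
t=1: input=3 -> V=12
t=2: input=0 -> V=7
t=3: input=4 -> V=20
t=4: input=3 -> V=0 FIRE
t=5: input=0 -> V=0
t=6: input=0 -> V=0
t=7: input=5 -> V=20

Answer: 0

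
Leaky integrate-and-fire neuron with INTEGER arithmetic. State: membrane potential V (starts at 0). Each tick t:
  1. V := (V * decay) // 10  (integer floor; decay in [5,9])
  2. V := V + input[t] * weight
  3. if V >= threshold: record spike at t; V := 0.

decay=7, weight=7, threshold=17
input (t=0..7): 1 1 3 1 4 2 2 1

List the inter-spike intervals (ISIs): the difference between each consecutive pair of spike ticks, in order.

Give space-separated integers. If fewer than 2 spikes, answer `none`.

t=0: input=1 -> V=7
t=1: input=1 -> V=11
t=2: input=3 -> V=0 FIRE
t=3: input=1 -> V=7
t=4: input=4 -> V=0 FIRE
t=5: input=2 -> V=14
t=6: input=2 -> V=0 FIRE
t=7: input=1 -> V=7

Answer: 2 2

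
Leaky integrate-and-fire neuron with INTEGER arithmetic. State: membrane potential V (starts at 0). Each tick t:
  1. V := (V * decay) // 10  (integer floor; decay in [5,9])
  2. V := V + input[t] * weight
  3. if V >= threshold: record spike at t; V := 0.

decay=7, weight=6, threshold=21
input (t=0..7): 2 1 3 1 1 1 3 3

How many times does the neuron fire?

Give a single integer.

Answer: 2

Derivation:
t=0: input=2 -> V=12
t=1: input=1 -> V=14
t=2: input=3 -> V=0 FIRE
t=3: input=1 -> V=6
t=4: input=1 -> V=10
t=5: input=1 -> V=13
t=6: input=3 -> V=0 FIRE
t=7: input=3 -> V=18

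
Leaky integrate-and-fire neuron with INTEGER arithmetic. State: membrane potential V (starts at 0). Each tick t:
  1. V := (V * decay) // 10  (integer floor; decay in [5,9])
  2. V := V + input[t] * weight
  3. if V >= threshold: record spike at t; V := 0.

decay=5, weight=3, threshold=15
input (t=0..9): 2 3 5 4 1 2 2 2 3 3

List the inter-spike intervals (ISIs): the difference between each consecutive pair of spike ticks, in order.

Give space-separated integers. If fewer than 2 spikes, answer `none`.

t=0: input=2 -> V=6
t=1: input=3 -> V=12
t=2: input=5 -> V=0 FIRE
t=3: input=4 -> V=12
t=4: input=1 -> V=9
t=5: input=2 -> V=10
t=6: input=2 -> V=11
t=7: input=2 -> V=11
t=8: input=3 -> V=14
t=9: input=3 -> V=0 FIRE

Answer: 7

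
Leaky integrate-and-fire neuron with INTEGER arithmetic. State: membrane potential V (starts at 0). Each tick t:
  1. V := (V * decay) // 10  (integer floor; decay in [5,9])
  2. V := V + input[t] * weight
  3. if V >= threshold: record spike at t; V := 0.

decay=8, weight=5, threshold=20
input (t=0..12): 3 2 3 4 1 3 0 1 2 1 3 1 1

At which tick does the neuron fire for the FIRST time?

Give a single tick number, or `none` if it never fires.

Answer: 1

Derivation:
t=0: input=3 -> V=15
t=1: input=2 -> V=0 FIRE
t=2: input=3 -> V=15
t=3: input=4 -> V=0 FIRE
t=4: input=1 -> V=5
t=5: input=3 -> V=19
t=6: input=0 -> V=15
t=7: input=1 -> V=17
t=8: input=2 -> V=0 FIRE
t=9: input=1 -> V=5
t=10: input=3 -> V=19
t=11: input=1 -> V=0 FIRE
t=12: input=1 -> V=5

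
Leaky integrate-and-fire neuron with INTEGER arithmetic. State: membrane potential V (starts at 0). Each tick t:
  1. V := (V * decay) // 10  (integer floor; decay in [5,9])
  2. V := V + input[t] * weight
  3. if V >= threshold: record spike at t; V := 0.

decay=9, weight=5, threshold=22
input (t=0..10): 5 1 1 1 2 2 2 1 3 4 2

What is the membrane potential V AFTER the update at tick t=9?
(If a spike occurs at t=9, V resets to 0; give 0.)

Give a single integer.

t=0: input=5 -> V=0 FIRE
t=1: input=1 -> V=5
t=2: input=1 -> V=9
t=3: input=1 -> V=13
t=4: input=2 -> V=21
t=5: input=2 -> V=0 FIRE
t=6: input=2 -> V=10
t=7: input=1 -> V=14
t=8: input=3 -> V=0 FIRE
t=9: input=4 -> V=20
t=10: input=2 -> V=0 FIRE

Answer: 20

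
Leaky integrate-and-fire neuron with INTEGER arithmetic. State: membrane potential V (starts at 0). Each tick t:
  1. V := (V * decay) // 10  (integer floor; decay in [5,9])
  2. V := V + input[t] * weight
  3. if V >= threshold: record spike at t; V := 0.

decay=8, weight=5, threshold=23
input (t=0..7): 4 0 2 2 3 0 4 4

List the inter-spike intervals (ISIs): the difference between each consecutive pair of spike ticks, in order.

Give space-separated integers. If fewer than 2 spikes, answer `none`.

Answer: 3

Derivation:
t=0: input=4 -> V=20
t=1: input=0 -> V=16
t=2: input=2 -> V=22
t=3: input=2 -> V=0 FIRE
t=4: input=3 -> V=15
t=5: input=0 -> V=12
t=6: input=4 -> V=0 FIRE
t=7: input=4 -> V=20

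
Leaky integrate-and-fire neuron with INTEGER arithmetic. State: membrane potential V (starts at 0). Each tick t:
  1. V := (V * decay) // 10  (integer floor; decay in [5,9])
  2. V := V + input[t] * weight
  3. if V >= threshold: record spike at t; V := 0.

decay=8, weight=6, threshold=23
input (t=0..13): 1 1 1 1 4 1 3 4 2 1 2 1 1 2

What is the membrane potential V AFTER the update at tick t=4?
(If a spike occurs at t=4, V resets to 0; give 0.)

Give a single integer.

t=0: input=1 -> V=6
t=1: input=1 -> V=10
t=2: input=1 -> V=14
t=3: input=1 -> V=17
t=4: input=4 -> V=0 FIRE
t=5: input=1 -> V=6
t=6: input=3 -> V=22
t=7: input=4 -> V=0 FIRE
t=8: input=2 -> V=12
t=9: input=1 -> V=15
t=10: input=2 -> V=0 FIRE
t=11: input=1 -> V=6
t=12: input=1 -> V=10
t=13: input=2 -> V=20

Answer: 0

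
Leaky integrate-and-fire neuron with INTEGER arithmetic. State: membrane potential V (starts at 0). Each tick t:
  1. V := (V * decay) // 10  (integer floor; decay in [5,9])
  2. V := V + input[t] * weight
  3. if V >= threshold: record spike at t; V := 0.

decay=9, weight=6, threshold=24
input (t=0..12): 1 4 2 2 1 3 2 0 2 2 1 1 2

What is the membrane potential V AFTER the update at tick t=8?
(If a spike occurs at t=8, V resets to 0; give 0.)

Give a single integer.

Answer: 12

Derivation:
t=0: input=1 -> V=6
t=1: input=4 -> V=0 FIRE
t=2: input=2 -> V=12
t=3: input=2 -> V=22
t=4: input=1 -> V=0 FIRE
t=5: input=3 -> V=18
t=6: input=2 -> V=0 FIRE
t=7: input=0 -> V=0
t=8: input=2 -> V=12
t=9: input=2 -> V=22
t=10: input=1 -> V=0 FIRE
t=11: input=1 -> V=6
t=12: input=2 -> V=17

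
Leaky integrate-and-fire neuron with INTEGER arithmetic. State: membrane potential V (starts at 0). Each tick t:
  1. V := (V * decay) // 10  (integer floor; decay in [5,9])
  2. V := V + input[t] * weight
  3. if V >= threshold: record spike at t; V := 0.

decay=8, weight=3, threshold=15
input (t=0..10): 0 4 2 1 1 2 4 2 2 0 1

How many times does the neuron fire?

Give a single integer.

Answer: 2

Derivation:
t=0: input=0 -> V=0
t=1: input=4 -> V=12
t=2: input=2 -> V=0 FIRE
t=3: input=1 -> V=3
t=4: input=1 -> V=5
t=5: input=2 -> V=10
t=6: input=4 -> V=0 FIRE
t=7: input=2 -> V=6
t=8: input=2 -> V=10
t=9: input=0 -> V=8
t=10: input=1 -> V=9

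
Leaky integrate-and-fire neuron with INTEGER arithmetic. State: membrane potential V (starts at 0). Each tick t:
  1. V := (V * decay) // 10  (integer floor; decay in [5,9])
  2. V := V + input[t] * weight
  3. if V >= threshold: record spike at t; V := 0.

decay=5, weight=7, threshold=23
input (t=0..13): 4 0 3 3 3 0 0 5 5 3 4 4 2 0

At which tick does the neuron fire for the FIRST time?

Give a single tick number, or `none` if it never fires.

t=0: input=4 -> V=0 FIRE
t=1: input=0 -> V=0
t=2: input=3 -> V=21
t=3: input=3 -> V=0 FIRE
t=4: input=3 -> V=21
t=5: input=0 -> V=10
t=6: input=0 -> V=5
t=7: input=5 -> V=0 FIRE
t=8: input=5 -> V=0 FIRE
t=9: input=3 -> V=21
t=10: input=4 -> V=0 FIRE
t=11: input=4 -> V=0 FIRE
t=12: input=2 -> V=14
t=13: input=0 -> V=7

Answer: 0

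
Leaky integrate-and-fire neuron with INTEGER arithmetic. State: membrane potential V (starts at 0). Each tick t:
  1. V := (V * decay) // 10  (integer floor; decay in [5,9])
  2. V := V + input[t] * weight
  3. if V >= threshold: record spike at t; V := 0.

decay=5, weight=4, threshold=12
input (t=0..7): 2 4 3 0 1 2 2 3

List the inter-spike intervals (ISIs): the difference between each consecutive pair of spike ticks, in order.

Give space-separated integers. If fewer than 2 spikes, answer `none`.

t=0: input=2 -> V=8
t=1: input=4 -> V=0 FIRE
t=2: input=3 -> V=0 FIRE
t=3: input=0 -> V=0
t=4: input=1 -> V=4
t=5: input=2 -> V=10
t=6: input=2 -> V=0 FIRE
t=7: input=3 -> V=0 FIRE

Answer: 1 4 1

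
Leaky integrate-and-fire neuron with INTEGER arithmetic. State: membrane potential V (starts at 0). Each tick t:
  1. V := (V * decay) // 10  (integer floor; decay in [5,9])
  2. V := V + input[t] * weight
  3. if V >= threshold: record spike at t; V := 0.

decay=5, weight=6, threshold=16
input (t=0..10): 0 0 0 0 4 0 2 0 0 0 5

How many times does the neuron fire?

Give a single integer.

Answer: 2

Derivation:
t=0: input=0 -> V=0
t=1: input=0 -> V=0
t=2: input=0 -> V=0
t=3: input=0 -> V=0
t=4: input=4 -> V=0 FIRE
t=5: input=0 -> V=0
t=6: input=2 -> V=12
t=7: input=0 -> V=6
t=8: input=0 -> V=3
t=9: input=0 -> V=1
t=10: input=5 -> V=0 FIRE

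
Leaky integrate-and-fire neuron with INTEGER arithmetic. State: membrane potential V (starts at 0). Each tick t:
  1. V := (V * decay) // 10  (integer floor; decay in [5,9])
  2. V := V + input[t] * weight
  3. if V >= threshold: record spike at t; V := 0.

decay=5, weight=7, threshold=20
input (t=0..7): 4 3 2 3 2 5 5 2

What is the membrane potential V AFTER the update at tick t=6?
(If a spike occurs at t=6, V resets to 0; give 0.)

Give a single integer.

t=0: input=4 -> V=0 FIRE
t=1: input=3 -> V=0 FIRE
t=2: input=2 -> V=14
t=3: input=3 -> V=0 FIRE
t=4: input=2 -> V=14
t=5: input=5 -> V=0 FIRE
t=6: input=5 -> V=0 FIRE
t=7: input=2 -> V=14

Answer: 0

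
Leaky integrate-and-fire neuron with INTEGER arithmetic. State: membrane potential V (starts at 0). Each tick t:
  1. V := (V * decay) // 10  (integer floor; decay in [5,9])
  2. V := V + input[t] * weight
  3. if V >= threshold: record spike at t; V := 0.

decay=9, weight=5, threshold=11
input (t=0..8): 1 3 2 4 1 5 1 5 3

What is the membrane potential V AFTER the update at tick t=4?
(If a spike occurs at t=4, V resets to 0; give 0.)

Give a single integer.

t=0: input=1 -> V=5
t=1: input=3 -> V=0 FIRE
t=2: input=2 -> V=10
t=3: input=4 -> V=0 FIRE
t=4: input=1 -> V=5
t=5: input=5 -> V=0 FIRE
t=6: input=1 -> V=5
t=7: input=5 -> V=0 FIRE
t=8: input=3 -> V=0 FIRE

Answer: 5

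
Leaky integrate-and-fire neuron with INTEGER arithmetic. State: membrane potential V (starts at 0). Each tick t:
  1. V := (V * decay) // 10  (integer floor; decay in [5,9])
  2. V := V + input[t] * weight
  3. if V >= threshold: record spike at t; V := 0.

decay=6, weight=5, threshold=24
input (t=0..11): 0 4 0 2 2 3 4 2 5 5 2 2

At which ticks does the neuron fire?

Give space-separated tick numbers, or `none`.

t=0: input=0 -> V=0
t=1: input=4 -> V=20
t=2: input=0 -> V=12
t=3: input=2 -> V=17
t=4: input=2 -> V=20
t=5: input=3 -> V=0 FIRE
t=6: input=4 -> V=20
t=7: input=2 -> V=22
t=8: input=5 -> V=0 FIRE
t=9: input=5 -> V=0 FIRE
t=10: input=2 -> V=10
t=11: input=2 -> V=16

Answer: 5 8 9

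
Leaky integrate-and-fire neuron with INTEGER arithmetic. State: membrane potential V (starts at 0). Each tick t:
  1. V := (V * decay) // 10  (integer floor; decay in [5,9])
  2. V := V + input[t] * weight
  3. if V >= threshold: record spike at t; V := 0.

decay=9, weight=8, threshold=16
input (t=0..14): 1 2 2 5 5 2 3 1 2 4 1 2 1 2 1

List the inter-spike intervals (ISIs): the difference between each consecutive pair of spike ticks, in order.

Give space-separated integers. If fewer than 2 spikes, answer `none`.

t=0: input=1 -> V=8
t=1: input=2 -> V=0 FIRE
t=2: input=2 -> V=0 FIRE
t=3: input=5 -> V=0 FIRE
t=4: input=5 -> V=0 FIRE
t=5: input=2 -> V=0 FIRE
t=6: input=3 -> V=0 FIRE
t=7: input=1 -> V=8
t=8: input=2 -> V=0 FIRE
t=9: input=4 -> V=0 FIRE
t=10: input=1 -> V=8
t=11: input=2 -> V=0 FIRE
t=12: input=1 -> V=8
t=13: input=2 -> V=0 FIRE
t=14: input=1 -> V=8

Answer: 1 1 1 1 1 2 1 2 2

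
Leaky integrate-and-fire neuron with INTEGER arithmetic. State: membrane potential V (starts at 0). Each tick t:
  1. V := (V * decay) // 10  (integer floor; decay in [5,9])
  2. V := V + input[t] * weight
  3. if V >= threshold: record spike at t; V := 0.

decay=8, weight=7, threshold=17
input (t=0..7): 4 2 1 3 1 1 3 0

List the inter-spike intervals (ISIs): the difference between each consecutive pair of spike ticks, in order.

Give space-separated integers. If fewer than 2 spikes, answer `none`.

Answer: 2 1 3

Derivation:
t=0: input=4 -> V=0 FIRE
t=1: input=2 -> V=14
t=2: input=1 -> V=0 FIRE
t=3: input=3 -> V=0 FIRE
t=4: input=1 -> V=7
t=5: input=1 -> V=12
t=6: input=3 -> V=0 FIRE
t=7: input=0 -> V=0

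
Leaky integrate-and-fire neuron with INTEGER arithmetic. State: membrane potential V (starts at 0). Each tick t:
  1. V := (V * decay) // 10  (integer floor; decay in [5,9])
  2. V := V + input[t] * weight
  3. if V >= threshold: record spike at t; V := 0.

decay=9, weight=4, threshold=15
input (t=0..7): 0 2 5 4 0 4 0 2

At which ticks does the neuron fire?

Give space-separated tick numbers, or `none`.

t=0: input=0 -> V=0
t=1: input=2 -> V=8
t=2: input=5 -> V=0 FIRE
t=3: input=4 -> V=0 FIRE
t=4: input=0 -> V=0
t=5: input=4 -> V=0 FIRE
t=6: input=0 -> V=0
t=7: input=2 -> V=8

Answer: 2 3 5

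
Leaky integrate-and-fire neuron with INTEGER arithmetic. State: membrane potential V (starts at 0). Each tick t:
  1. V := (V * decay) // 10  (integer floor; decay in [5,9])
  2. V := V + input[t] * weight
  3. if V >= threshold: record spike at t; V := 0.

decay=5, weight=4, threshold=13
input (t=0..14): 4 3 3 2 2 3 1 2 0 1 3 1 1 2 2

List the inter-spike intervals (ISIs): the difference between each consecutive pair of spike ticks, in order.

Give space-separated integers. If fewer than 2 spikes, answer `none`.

Answer: 2 3 5 4

Derivation:
t=0: input=4 -> V=0 FIRE
t=1: input=3 -> V=12
t=2: input=3 -> V=0 FIRE
t=3: input=2 -> V=8
t=4: input=2 -> V=12
t=5: input=3 -> V=0 FIRE
t=6: input=1 -> V=4
t=7: input=2 -> V=10
t=8: input=0 -> V=5
t=9: input=1 -> V=6
t=10: input=3 -> V=0 FIRE
t=11: input=1 -> V=4
t=12: input=1 -> V=6
t=13: input=2 -> V=11
t=14: input=2 -> V=0 FIRE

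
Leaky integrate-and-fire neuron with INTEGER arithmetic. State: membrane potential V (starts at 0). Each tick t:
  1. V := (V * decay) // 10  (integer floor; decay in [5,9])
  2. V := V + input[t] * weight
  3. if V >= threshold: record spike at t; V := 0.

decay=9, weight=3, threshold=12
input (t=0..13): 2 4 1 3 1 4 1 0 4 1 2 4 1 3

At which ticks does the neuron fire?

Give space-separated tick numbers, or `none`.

t=0: input=2 -> V=6
t=1: input=4 -> V=0 FIRE
t=2: input=1 -> V=3
t=3: input=3 -> V=11
t=4: input=1 -> V=0 FIRE
t=5: input=4 -> V=0 FIRE
t=6: input=1 -> V=3
t=7: input=0 -> V=2
t=8: input=4 -> V=0 FIRE
t=9: input=1 -> V=3
t=10: input=2 -> V=8
t=11: input=4 -> V=0 FIRE
t=12: input=1 -> V=3
t=13: input=3 -> V=11

Answer: 1 4 5 8 11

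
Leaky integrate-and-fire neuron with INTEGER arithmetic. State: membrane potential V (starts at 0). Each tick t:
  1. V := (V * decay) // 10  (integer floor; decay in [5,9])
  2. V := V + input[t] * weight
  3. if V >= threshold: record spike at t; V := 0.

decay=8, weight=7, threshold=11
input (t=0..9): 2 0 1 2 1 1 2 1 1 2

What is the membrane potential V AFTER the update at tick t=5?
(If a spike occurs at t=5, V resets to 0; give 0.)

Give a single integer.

Answer: 0

Derivation:
t=0: input=2 -> V=0 FIRE
t=1: input=0 -> V=0
t=2: input=1 -> V=7
t=3: input=2 -> V=0 FIRE
t=4: input=1 -> V=7
t=5: input=1 -> V=0 FIRE
t=6: input=2 -> V=0 FIRE
t=7: input=1 -> V=7
t=8: input=1 -> V=0 FIRE
t=9: input=2 -> V=0 FIRE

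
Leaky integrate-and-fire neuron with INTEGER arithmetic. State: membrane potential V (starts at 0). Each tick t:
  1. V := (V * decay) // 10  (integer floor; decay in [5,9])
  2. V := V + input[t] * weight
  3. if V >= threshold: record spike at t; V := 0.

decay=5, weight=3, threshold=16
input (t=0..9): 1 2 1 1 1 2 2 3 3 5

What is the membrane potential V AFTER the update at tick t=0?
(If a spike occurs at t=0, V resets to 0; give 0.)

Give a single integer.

Answer: 3

Derivation:
t=0: input=1 -> V=3
t=1: input=2 -> V=7
t=2: input=1 -> V=6
t=3: input=1 -> V=6
t=4: input=1 -> V=6
t=5: input=2 -> V=9
t=6: input=2 -> V=10
t=7: input=3 -> V=14
t=8: input=3 -> V=0 FIRE
t=9: input=5 -> V=15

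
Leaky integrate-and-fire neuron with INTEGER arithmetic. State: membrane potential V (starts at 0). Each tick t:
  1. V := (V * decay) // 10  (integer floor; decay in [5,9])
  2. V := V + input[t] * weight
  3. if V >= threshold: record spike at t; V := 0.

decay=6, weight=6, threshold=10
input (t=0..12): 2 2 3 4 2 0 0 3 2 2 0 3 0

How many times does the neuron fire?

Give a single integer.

t=0: input=2 -> V=0 FIRE
t=1: input=2 -> V=0 FIRE
t=2: input=3 -> V=0 FIRE
t=3: input=4 -> V=0 FIRE
t=4: input=2 -> V=0 FIRE
t=5: input=0 -> V=0
t=6: input=0 -> V=0
t=7: input=3 -> V=0 FIRE
t=8: input=2 -> V=0 FIRE
t=9: input=2 -> V=0 FIRE
t=10: input=0 -> V=0
t=11: input=3 -> V=0 FIRE
t=12: input=0 -> V=0

Answer: 9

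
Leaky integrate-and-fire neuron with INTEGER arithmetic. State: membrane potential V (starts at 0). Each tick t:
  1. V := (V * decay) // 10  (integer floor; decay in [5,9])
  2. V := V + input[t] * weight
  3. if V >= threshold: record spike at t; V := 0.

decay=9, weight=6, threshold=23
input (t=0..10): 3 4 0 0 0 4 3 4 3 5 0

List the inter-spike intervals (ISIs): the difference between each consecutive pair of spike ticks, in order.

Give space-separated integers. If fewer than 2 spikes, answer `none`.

Answer: 4 2 2

Derivation:
t=0: input=3 -> V=18
t=1: input=4 -> V=0 FIRE
t=2: input=0 -> V=0
t=3: input=0 -> V=0
t=4: input=0 -> V=0
t=5: input=4 -> V=0 FIRE
t=6: input=3 -> V=18
t=7: input=4 -> V=0 FIRE
t=8: input=3 -> V=18
t=9: input=5 -> V=0 FIRE
t=10: input=0 -> V=0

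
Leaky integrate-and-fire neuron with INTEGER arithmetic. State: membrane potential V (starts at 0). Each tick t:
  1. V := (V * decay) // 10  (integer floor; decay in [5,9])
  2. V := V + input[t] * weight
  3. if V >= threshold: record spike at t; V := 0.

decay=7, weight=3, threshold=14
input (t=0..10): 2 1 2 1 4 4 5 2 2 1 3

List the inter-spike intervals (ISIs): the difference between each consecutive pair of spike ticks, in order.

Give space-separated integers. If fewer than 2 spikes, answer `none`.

Answer: 2 4

Derivation:
t=0: input=2 -> V=6
t=1: input=1 -> V=7
t=2: input=2 -> V=10
t=3: input=1 -> V=10
t=4: input=4 -> V=0 FIRE
t=5: input=4 -> V=12
t=6: input=5 -> V=0 FIRE
t=7: input=2 -> V=6
t=8: input=2 -> V=10
t=9: input=1 -> V=10
t=10: input=3 -> V=0 FIRE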